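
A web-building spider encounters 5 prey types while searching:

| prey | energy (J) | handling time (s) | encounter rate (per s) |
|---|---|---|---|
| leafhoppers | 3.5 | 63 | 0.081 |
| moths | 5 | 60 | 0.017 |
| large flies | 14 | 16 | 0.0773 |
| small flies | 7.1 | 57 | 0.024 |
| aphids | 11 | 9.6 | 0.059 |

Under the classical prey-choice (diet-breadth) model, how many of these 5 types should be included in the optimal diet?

2

Profitabilities (E/h, J/s): aphids 1.15, large flies 0.875, small flies 0.125, moths 0.0833, leafhoppers 0.0556. Add prey in this order while the next type's profitability exceeds the intake rate on those already taken.
Rate on top 1: 0.4143. large flies: 0.875 > 0.4143 → include.
Rate on top 2: 0.6176. small flies: 0.125 < 0.6176 → exclude; stop.
Optimal diet: aphids, large flies — 2 of 5 types.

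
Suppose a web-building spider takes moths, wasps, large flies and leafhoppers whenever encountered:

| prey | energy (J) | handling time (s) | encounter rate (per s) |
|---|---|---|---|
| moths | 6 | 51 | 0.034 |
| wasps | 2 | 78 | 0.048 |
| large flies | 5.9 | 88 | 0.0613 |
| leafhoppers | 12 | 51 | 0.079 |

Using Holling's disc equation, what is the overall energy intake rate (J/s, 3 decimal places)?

0.101 J/s

R = Σλ_iE_i / (1 + Σλ_ih_i)
Numerator: 0.034×6 + 0.048×2 + 0.0613×5.9 + 0.079×12 = 1.61
Denominator: 1 + 0.034×51 + 0.048×78 + 0.0613×88 + 0.079×51 = 15.9
R = 1.61/15.9 = 0.1012 J/s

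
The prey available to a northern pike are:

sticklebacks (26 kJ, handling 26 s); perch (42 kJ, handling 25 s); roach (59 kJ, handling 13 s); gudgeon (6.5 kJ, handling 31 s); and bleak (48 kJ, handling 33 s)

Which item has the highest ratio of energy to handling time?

roach

Profitability E/h (kJ/s): sticklebacks = 26/26 = 1, perch = 42/25 = 1.68, roach = 59/13 = 4.54, gudgeon = 6.5/31 = 0.21, bleak = 48/33 = 1.45.
Ranked: roach > perch > bleak > sticklebacks > gudgeon.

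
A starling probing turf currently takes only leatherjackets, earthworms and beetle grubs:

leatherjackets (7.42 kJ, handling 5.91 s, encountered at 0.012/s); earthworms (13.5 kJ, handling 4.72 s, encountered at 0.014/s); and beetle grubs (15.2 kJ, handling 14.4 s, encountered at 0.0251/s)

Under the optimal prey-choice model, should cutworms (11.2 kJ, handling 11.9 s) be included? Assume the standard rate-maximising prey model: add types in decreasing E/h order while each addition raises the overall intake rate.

Yes

On leatherjackets, earthworms and beetle grubs alone, R = ΣλE/(1+Σλh) = 0.6596/1.498 = 0.4402 kJ/s.
Profitability of cutworms: 11.2/11.9 = 0.9412 kJ/s.
Since 0.9412 > R, including cutworms increases the long-run rate.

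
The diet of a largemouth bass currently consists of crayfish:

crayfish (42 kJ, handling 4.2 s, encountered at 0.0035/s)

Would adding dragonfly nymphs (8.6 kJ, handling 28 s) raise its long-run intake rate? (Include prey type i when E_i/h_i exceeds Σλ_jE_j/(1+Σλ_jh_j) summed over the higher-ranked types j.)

Yes

Current rate: (0.0035×42)/(1 + 0.0035×4.2) = 0.1449 kJ/s.
Profitability of dragonfly nymphs: 8.6/28 = 0.3071 kJ/s.
Since 0.3071 > R, including dragonfly nymphs increases the long-run rate.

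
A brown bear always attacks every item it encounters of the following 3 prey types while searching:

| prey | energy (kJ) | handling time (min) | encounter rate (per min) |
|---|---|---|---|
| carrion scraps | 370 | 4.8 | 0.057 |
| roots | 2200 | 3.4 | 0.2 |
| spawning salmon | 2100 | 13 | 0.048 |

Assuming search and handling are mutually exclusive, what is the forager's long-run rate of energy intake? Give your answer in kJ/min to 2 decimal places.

R = Σλ_iE_i / (1 + Σλ_ih_i)
Numerator: 0.057×370 + 0.2×2200 + 0.048×2100 = 561.9
Denominator: 1 + 0.057×4.8 + 0.2×3.4 + 0.048×13 = 2.578
R = 561.9/2.578 = 218 kJ/min

217.99 kJ/min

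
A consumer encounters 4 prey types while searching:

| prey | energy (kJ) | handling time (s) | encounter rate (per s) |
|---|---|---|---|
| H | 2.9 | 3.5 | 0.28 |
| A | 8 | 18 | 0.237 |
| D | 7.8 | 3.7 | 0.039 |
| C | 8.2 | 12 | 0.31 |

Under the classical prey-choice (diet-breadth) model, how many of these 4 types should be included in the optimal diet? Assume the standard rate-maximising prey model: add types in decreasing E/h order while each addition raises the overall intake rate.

E/h in descending order: D 2.11, H 0.829, C 0.683, A 0.444 kJ/s. The optimal diet is the largest prefix of this list for which every included type satisfies E_i/h_i > R on the types above it.
Rate on top 1: 0.2658. H: 0.829 > 0.2658 → include.
Rate on top 2: 0.5254. C: 0.683 > 0.5254 → include.
Rate on top 3: 0.6259. A: 0.444 < 0.6259 → exclude; stop.
Optimal diet: D, H, C — 3 of 4 types.

3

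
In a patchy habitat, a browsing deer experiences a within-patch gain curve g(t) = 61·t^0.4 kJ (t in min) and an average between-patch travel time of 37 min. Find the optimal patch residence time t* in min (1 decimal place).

By the marginal value theorem, leave when the instantaneous gain rate g'(t) equals the habitat-wide average g(t)/(T + t).
g'(t) = 0.4·61·t^-0.6. Setting 0.4·61·t^-0.6 = 61·t^0.4/(37+t) gives 0.4(37+t) = t, so 0.60·t = 0.4×37.
t* = 0.4×37/0.60 = 24.67 min.

24.7 min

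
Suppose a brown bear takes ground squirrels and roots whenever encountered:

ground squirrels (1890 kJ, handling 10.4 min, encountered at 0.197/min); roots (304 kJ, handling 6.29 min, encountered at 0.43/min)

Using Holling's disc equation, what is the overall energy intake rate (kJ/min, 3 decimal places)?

R = (0.197×1890 + 0.43×304) / (1 + 0.197×10.4 + 0.43×6.29) = 503.1/5.753 = 87.43 kJ/min.

87.434 kJ/min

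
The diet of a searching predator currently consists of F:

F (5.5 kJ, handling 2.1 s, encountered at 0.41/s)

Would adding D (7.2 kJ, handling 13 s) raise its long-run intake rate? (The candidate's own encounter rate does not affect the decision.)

Current rate: (0.41×5.5)/(1 + 0.41×2.1) = 1.212 kJ/s.
D: E/h = 7.2/13 = 0.5538 kJ/s.
Since 0.5538 < R, time spent handling D is better spent searching.

No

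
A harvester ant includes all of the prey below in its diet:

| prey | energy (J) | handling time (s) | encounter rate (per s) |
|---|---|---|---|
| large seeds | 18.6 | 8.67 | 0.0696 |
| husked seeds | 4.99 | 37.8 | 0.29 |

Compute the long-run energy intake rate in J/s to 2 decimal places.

0.22 J/s

R = (0.0696×18.6 + 0.29×4.99) / (1 + 0.0696×8.67 + 0.29×37.8) = 2.742/12.57 = 0.2182 J/s.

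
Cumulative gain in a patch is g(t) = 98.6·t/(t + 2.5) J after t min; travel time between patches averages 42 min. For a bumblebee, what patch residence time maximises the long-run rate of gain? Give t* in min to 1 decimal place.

10.2 min

Maximise g(t)/(T+t): set derivative to zero → g'(t)(T+t) = g(t).
g'(t) = 98.6·2.5/(t + 2.5)². Setting 98.6·2.5/(t+2.5)² = 98.6t/[(t+2.5)(42+t)] gives 2.5(42+t) = t(t+2.5), so t² = 2.5×42 = 105.
t* = √105 = 10.25 min.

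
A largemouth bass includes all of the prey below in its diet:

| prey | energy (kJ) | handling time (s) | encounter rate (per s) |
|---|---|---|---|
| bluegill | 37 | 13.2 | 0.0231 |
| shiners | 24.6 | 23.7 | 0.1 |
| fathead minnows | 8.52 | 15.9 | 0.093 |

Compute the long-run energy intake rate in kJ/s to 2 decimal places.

0.80 kJ/s

Energy encountered per unit search time: 0.0231×37 + 0.1×24.6 + 0.093×8.52 = 4.107 kJ/s.
Handling time per unit search time: 0.0231×13.2 + 0.1×23.7 + 0.093×15.9 = 4.154.
Rate = 4.107/(1 + 4.154) = 0.7969 kJ/s.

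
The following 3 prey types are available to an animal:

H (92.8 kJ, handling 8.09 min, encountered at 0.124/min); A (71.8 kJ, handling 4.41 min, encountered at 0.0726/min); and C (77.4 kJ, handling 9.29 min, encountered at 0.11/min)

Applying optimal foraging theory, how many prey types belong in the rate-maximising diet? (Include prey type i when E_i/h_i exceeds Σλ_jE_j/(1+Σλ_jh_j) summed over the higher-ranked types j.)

3

Rank by E/h (kJ/min): A 16.3, H 11.5, C 8.33. Include each in turn until the next type's E/h falls below the running intake rate.
Rate on top 1: 3.949. H: 11.5 > 3.949 → include.
Rate on top 2: 7.197. C: 8.33 > 7.197 → include.
Optimal diet: A, H, C — 3 of 3 types.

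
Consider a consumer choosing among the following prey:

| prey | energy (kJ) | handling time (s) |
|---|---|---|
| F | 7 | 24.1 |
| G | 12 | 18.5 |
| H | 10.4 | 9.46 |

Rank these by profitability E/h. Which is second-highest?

Profitability E/h (kJ/s): F = 7/24.1 = 0.29, G = 12/18.5 = 0.649, H = 10.4/9.46 = 1.1.
Ranked: H > G > F.

G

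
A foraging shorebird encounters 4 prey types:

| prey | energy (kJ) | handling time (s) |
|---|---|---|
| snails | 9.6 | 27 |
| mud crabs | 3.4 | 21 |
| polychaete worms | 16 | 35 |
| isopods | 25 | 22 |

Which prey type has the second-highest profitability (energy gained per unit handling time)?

Profitability E/h (kJ/s): snails = 9.6/27 = 0.356, mud crabs = 3.4/21 = 0.162, polychaete worms = 16/35 = 0.457, isopods = 25/22 = 1.14.
Ranked: isopods > polychaete worms > snails > mud crabs.

polychaete worms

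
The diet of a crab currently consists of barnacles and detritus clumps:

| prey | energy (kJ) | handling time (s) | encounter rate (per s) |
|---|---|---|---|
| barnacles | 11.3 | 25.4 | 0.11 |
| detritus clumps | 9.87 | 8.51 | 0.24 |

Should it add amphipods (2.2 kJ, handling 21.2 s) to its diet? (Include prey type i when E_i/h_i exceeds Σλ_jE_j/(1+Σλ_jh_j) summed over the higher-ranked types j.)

No

Current rate: (0.11×11.3 + 0.24×9.87)/(1 + 0.11×25.4 + 0.24×8.51) = 0.6188 kJ/s.
amphipods: E/h = 2.2/21.2 = 0.1038 kJ/s.
Since 0.1038 < R, time spent handling amphipods is better spent searching.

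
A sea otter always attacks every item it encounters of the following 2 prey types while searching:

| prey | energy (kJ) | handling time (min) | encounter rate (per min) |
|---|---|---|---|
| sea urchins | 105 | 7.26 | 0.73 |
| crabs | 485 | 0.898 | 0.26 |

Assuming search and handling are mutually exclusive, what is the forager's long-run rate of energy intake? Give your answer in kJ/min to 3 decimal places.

31.033 kJ/min

R = Σλ_iE_i / (1 + Σλ_ih_i)
Numerator: 0.73×105 + 0.26×485 = 202.8
Denominator: 1 + 0.73×7.26 + 0.26×0.898 = 6.533
R = 202.8/6.533 = 31.03 kJ/min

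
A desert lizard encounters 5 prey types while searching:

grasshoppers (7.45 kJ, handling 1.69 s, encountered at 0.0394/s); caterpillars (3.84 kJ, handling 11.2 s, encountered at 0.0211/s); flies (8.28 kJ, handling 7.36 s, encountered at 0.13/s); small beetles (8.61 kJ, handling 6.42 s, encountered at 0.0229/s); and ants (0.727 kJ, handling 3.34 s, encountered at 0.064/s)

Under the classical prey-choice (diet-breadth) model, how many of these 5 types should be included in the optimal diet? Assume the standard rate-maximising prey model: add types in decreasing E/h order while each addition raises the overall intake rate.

3

Rank by E/h (kJ/s): grasshoppers 4.41, small beetles 1.34, flies 1.12, caterpillars 0.343, ants 0.218. Include each in turn until the next type's E/h falls below the running intake rate.
Rate on top 1: 0.2752. small beetles: 1.34 > 0.2752 → include.
Rate on top 2: 0.4043. flies: 1.12 > 0.4043 → include.
Rate on top 3: 0.722. caterpillars: 0.343 < 0.722 → exclude; stop.
Optimal diet: grasshoppers, small beetles, flies — 3 of 5 types.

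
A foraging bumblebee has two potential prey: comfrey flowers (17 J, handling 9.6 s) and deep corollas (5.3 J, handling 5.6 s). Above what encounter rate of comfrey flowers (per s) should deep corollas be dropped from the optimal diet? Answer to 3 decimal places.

0.120 per s

Drop deep corollas once their profitability E₂/h₂ falls below the rate achievable on comfrey flowers alone: E₂/h₂ = λE₁/(1 + λh₁).
Solve for λ: λE₁h₂ = E₂(1 + λh₁) → λ(E₁h₂ − E₂h₁) = E₂ → λ = E₂/(E₁h₂ − E₂h₁).
λ = 5.3/(17×5.6 − 5.3×9.6) = 5.3/44.32 = 0.1196 per s.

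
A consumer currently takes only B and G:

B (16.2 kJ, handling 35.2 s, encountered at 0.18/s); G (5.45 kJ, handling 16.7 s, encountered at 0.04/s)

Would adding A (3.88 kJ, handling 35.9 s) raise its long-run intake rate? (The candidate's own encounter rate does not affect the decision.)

No

Current rate: (0.18×16.2 + 0.04×5.45)/(1 + 0.18×35.2 + 0.04×16.7) = 0.3916 kJ/s.
Profitability of A: 3.88/35.9 = 0.1081 kJ/s.
Since 0.1081 < R, time spent handling A is better spent searching.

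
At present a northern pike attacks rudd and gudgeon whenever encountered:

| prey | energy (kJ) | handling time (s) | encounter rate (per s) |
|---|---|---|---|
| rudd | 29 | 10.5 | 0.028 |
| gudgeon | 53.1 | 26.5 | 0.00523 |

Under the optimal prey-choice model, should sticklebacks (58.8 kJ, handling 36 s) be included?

Intake rate on the current diet: R = (0.028×29 + 0.00523×53.1) / (1 + 0.028×10.5 + 0.00523×26.5) = 1.09/1.433 = 0.7607 kJ/s.
Profitability of sticklebacks: 58.8/36 = 1.633 kJ/s.
1.633 > 0.7607, so adding sticklebacks raises the average — include it.

Yes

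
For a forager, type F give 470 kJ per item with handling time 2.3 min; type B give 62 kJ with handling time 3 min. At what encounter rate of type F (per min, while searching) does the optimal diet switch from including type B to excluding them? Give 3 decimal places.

0.049 per min

At the threshold, the rate on type F alone equals the profitability of type B: λ·470/(1 + λ·2.3) = 62/3 = 20.67.
Rearranging, λ(470 − 20.67×2.3) = 20.67, so λ = 20.67/422.5 = 0.04892 per min.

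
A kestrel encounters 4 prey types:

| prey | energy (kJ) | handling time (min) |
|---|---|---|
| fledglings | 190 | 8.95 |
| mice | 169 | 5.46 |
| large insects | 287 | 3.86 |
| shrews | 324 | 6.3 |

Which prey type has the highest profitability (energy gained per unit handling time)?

large insects

Profitability E/h (kJ/min): fledglings = 190/8.95 = 21.2, mice = 169/5.46 = 31, large insects = 287/3.86 = 74.4, shrews = 324/6.3 = 51.4.
Ranked: large insects > shrews > mice > fledglings.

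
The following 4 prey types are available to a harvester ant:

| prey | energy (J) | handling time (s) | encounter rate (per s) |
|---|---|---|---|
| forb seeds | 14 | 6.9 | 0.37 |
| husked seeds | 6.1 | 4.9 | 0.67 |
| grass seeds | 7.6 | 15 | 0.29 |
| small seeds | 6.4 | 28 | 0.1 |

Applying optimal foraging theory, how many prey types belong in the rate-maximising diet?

E/h in descending order: forb seeds 2.03, husked seeds 1.24, grass seeds 0.507, small seeds 0.229 J/s. The optimal diet is the largest prefix of this list for which every included type satisfies E_i/h_i > R on the types above it.
Rate on top 1: 1.458. husked seeds: 1.24 < 1.458 → exclude; stop.
Optimal diet: forb seeds — 1 of 4 types.

1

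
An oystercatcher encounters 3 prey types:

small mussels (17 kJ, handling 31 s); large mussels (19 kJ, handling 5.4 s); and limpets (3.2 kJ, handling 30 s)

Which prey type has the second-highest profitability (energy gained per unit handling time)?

small mussels

Profitability E/h (kJ/s): small mussels = 17/31 = 0.548, large mussels = 19/5.4 = 3.52, limpets = 3.2/30 = 0.107.
Ranked: large mussels > small mussels > limpets.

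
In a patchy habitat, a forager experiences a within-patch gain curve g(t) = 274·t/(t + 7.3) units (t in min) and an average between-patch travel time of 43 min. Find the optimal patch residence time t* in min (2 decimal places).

17.72 min

By the marginal value theorem, leave when the instantaneous gain rate g'(t) equals the habitat-wide average g(t)/(T + t).
g'(t) = 274·7.3/(t + 7.3)². Setting 274·7.3/(t+7.3)² = 274t/[(t+7.3)(43+t)] gives 7.3(43+t) = t(t+7.3), so t² = 7.3×43 = 313.9.
t* = √313.9 = 17.72 min.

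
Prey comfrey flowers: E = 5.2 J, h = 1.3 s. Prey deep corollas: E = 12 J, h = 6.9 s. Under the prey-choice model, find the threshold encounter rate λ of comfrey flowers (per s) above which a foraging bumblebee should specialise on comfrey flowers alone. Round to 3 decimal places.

0.592 per s

Drop deep corollas once their profitability E₂/h₂ falls below the rate achievable on comfrey flowers alone: E₂/h₂ = λE₁/(1 + λh₁).
Solve for λ: λE₁h₂ = E₂(1 + λh₁) → λ(E₁h₂ − E₂h₁) = E₂ → λ = E₂/(E₁h₂ − E₂h₁).
λ = 12/(5.2×6.9 − 12×1.3) = 12/20.28 = 0.5917 per s.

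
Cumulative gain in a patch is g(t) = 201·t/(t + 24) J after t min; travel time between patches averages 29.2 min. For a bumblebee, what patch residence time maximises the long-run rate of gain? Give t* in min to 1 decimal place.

Optimal t* satisfies g'(t*) = g(t*)/(T + t*).
g'(t) = 201·24/(t + 24)². Setting 201·24/(t+24)² = 201t/[(t+24)(29.2+t)] gives 24(29.2+t) = t(t+24), so t² = 24×29.2 = 700.8.
t* = √700.8 = 26.47 min.

26.5 min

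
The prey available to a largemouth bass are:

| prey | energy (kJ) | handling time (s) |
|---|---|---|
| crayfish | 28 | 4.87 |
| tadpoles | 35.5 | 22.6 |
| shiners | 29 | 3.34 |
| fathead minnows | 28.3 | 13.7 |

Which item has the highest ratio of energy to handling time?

shiners

In descending order of E/h:
shiners: 29/3.34 = 8.68 kJ/s
crayfish: 28/4.87 = 5.75 kJ/s
fathead minnows: 28.3/13.7 = 2.07 kJ/s
tadpoles: 35.5/22.6 = 1.57 kJ/s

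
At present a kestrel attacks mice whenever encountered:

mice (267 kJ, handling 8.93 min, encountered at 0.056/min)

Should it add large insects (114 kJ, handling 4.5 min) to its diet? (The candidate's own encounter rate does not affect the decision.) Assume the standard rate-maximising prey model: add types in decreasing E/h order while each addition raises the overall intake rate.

Intake rate on the current diet: R = (0.056×267) / (1 + 0.056×8.93) = 14.95/1.5 = 9.967 kJ/min.
large insects: E/h = 114/4.5 = 25.33 kJ/min.
25.33 > 9.967, so adding large insects raises the average — include it.

Yes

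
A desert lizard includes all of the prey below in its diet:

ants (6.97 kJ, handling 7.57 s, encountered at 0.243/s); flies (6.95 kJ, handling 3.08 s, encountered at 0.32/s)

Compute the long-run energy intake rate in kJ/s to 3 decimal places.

R = (0.243×6.97 + 0.32×6.95) / (1 + 0.243×7.57 + 0.32×3.08) = 3.918/3.825 = 1.024 kJ/s.

1.024 kJ/s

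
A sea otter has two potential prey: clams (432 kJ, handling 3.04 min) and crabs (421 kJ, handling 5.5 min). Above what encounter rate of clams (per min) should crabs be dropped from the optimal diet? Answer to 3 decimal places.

The zero-one rule: include crabs iff E₂/h₂ > λE₁/(1+λh₁). Equality gives the switch point.
λE₁h₂ = E₂ + λE₂h₁ ⇒ λ = E₂/(E₁h₂ − E₂h₁) = 421/(2376 − 1280) = 0.3841 per min.

0.384 per min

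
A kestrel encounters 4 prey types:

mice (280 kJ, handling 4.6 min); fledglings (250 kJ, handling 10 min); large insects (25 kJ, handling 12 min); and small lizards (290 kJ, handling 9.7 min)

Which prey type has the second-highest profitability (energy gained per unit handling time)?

Profitability E/h (kJ/min): mice = 280/4.6 = 60.9, fledglings = 250/10 = 25, large insects = 25/12 = 2.08, small lizards = 290/9.7 = 29.9.
Ranked: mice > small lizards > fledglings > large insects.

small lizards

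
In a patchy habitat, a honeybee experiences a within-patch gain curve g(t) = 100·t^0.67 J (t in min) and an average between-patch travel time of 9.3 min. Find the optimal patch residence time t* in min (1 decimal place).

By the marginal value theorem, leave when the instantaneous gain rate g'(t) equals the habitat-wide average g(t)/(T + t).
g'(t) = 0.67·100·t^-0.33. Setting 0.67·100·t^-0.33 = 100·t^0.67/(9.3+t) gives 0.67(9.3+t) = t, so 0.33·t = 0.67×9.3.
t* = 0.67×9.3/0.33 = 18.88 min.

18.9 min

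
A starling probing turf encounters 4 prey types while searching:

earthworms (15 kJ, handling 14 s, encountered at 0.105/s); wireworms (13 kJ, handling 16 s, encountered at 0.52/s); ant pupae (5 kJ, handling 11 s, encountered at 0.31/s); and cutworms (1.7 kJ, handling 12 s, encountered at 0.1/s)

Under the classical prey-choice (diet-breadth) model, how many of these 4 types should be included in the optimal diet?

E/h in descending order: earthworms 1.07, wireworms 0.812, ant pupae 0.455, cutworms 0.142 kJ/s. The optimal diet is the largest prefix of this list for which every included type satisfies E_i/h_i > R on the types above it.
Rate on top 1: 0.6377. wireworms: 0.812 > 0.6377 → include.
Rate on top 2: 0.7725. ant pupae: 0.455 < 0.7725 → exclude; stop.
Optimal diet: earthworms, wireworms — 2 of 4 types.

2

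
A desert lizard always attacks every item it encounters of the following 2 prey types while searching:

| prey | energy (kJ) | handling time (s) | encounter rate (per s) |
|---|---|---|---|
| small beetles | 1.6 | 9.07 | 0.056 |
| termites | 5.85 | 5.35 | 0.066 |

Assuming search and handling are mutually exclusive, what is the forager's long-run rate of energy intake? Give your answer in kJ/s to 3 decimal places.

R = (0.056×1.6 + 0.066×5.85) / (1 + 0.056×9.07 + 0.066×5.35) = 0.4757/1.861 = 0.2556 kJ/s.

0.256 kJ/s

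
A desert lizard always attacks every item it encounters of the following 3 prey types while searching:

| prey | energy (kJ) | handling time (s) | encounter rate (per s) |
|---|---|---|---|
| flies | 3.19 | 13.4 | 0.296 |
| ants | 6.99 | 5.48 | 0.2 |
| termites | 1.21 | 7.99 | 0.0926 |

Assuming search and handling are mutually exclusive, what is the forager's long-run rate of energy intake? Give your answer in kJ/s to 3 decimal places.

R = Σλ_iE_i / (1 + Σλ_ih_i)
Numerator: 0.296×3.19 + 0.2×6.99 + 0.0926×1.21 = 2.454
Denominator: 1 + 0.296×13.4 + 0.2×5.48 + 0.0926×7.99 = 6.802
R = 2.454/6.802 = 0.3608 kJ/s

0.361 kJ/s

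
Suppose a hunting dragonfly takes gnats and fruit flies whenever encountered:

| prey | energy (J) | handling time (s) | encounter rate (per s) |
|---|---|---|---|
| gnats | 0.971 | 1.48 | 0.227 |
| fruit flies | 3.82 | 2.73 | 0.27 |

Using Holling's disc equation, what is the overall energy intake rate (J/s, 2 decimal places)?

0.60 J/s

R = (0.227×0.971 + 0.27×3.82) / (1 + 0.227×1.48 + 0.27×2.73) = 1.252/2.073 = 0.6038 J/s.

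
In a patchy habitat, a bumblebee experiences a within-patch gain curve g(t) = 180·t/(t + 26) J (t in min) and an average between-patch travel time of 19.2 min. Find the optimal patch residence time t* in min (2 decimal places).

22.34 min

Maximise g(t)/(T+t): set derivative to zero → g'(t)(T+t) = g(t).
g'(t) = 180·26/(t + 26)². Setting 180·26/(t+26)² = 180t/[(t+26)(19.2+t)] gives 26(19.2+t) = t(t+26), so t² = 26×19.2 = 499.2.
t* = √499.2 = 22.34 min.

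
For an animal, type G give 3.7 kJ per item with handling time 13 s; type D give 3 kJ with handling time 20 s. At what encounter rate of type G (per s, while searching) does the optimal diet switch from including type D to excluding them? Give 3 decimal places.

0.086 per s

The zero-one rule: include type D iff E₂/h₂ > λE₁/(1+λh₁). Equality gives the switch point.
λE₁h₂ = E₂ + λE₂h₁ ⇒ λ = E₂/(E₁h₂ − E₂h₁) = 3/(74 − 39) = 0.08571 per s.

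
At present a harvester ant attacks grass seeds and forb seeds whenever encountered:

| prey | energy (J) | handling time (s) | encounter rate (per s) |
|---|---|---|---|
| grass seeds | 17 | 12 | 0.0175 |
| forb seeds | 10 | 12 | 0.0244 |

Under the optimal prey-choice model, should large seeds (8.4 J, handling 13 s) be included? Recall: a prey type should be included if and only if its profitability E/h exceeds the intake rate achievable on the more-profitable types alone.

Yes

Current rate: (0.0175×17 + 0.0244×10)/(1 + 0.0175×12 + 0.0244×12) = 0.3603 J/s.
large seeds: E/h = 8.4/13 = 0.6462 J/s.
Since 0.6462 > R, including large seeds increases the long-run rate.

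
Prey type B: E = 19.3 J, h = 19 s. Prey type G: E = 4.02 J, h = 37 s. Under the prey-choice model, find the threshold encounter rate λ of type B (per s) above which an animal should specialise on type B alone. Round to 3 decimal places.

0.006 per s

Drop type G once their profitability E₂/h₂ falls below the rate achievable on type B alone: E₂/h₂ = λE₁/(1 + λh₁).
Solve for λ: λE₁h₂ = E₂(1 + λh₁) → λ(E₁h₂ − E₂h₁) = E₂ → λ = E₂/(E₁h₂ − E₂h₁).
λ = 4.02/(19.3×37 − 4.02×19) = 4.02/637.7 = 0.006304 per s.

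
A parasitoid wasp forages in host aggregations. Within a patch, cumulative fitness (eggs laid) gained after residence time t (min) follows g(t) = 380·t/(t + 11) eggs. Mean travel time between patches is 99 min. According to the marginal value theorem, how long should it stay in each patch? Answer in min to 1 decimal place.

Maximise g(t)/(T+t): set derivative to zero → g'(t)(T+t) = g(t).
g'(t) = 380·11/(t + 11)². Setting 380·11/(t+11)² = 380t/[(t+11)(99+t)] gives 11(99+t) = t(t+11), so t² = 11×99 = 1089.
t* = √1089 = 33 min.

33.0 min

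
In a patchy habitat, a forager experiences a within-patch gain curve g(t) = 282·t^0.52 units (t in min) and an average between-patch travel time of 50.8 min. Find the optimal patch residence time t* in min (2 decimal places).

By the marginal value theorem, leave when the instantaneous gain rate g'(t) equals the habitat-wide average g(t)/(T + t).
g'(t) = 0.52·282·t^-0.48. Setting 0.52·282·t^-0.48 = 282·t^0.52/(50.8+t) gives 0.52(50.8+t) = t, so 0.48·t = 0.52×50.8.
t* = 0.52×50.8/0.48 = 55.03 min.

55.03 min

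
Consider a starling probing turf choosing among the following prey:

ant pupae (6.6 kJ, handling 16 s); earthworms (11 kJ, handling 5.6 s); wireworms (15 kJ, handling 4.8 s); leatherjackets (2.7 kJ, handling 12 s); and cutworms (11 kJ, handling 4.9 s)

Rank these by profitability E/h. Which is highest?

wireworms

Profitability E/h (kJ/s): ant pupae = 6.6/16 = 0.412, earthworms = 11/5.6 = 1.96, wireworms = 15/4.8 = 3.12, leatherjackets = 2.7/12 = 0.225, cutworms = 11/4.9 = 2.24.
Ranked: wireworms > cutworms > earthworms > ant pupae > leatherjackets.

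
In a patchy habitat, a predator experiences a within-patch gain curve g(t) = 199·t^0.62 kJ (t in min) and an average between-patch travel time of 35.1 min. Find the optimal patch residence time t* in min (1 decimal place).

57.3 min

By the marginal value theorem, leave when the instantaneous gain rate g'(t) equals the habitat-wide average g(t)/(T + t).
g'(t) = 0.62·199·t^-0.38. Setting 0.62·199·t^-0.38 = 199·t^0.62/(35.1+t) gives 0.62(35.1+t) = t, so 0.38·t = 0.62×35.1.
t* = 0.62×35.1/0.38 = 57.27 min.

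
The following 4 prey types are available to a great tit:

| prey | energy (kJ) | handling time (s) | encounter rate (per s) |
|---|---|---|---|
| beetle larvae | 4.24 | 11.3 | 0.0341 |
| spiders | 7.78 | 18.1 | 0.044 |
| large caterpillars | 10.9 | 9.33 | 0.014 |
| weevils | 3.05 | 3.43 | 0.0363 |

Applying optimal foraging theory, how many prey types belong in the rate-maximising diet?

Rank by E/h (kJ/s): large caterpillars 1.17, weevils 0.889, spiders 0.43, beetle larvae 0.375. Include each in turn until the next type's E/h falls below the running intake rate.
Rate on top 1: 0.135. weevils: 0.889 > 0.135 → include.
Rate on top 2: 0.2098. spiders: 0.43 > 0.2098 → include.
Rate on top 3: 0.2952. beetle larvae: 0.375 > 0.2952 → include.
Optimal diet: large caterpillars, weevils, spiders, beetle larvae — 4 of 4 types.

4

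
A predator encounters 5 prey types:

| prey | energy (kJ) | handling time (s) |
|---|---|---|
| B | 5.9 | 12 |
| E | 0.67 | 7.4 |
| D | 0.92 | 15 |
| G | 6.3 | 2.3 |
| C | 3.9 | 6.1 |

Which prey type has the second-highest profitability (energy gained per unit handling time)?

C

In descending order of E/h:
G: 6.3/2.3 = 2.74 kJ/s
C: 3.9/6.1 = 0.639 kJ/s
B: 5.9/12 = 0.492 kJ/s
E: 0.67/7.4 = 0.0905 kJ/s
D: 0.92/15 = 0.0613 kJ/s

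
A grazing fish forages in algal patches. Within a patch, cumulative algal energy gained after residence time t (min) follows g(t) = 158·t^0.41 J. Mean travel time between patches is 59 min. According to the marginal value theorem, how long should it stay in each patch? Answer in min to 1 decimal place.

By the marginal value theorem, leave when the instantaneous gain rate g'(t) equals the habitat-wide average g(t)/(T + t).
g'(t) = 0.41·158·t^-0.59. Setting 0.41·158·t^-0.59 = 158·t^0.41/(59+t) gives 0.41(59+t) = t, so 0.59·t = 0.41×59.
t* = 0.41×59/0.59 = 41 min.

41.0 min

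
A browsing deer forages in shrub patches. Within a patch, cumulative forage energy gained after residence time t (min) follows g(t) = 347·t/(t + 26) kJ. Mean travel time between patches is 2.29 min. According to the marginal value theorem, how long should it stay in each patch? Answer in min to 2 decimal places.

Maximise g(t)/(T+t): set derivative to zero → g'(t)(T+t) = g(t).
g'(t) = 347·26/(t + 26)². Setting 347·26/(t+26)² = 347t/[(t+26)(2.29+t)] gives 26(2.29+t) = t(t+26), so t² = 26×2.29 = 59.54.
t* = √59.54 = 7.716 min.

7.72 min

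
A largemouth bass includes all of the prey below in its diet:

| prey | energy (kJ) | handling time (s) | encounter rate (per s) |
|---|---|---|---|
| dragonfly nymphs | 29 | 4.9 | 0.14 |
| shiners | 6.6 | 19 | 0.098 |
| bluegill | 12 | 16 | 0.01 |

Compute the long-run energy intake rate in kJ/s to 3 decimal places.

R = (0.14×29 + 0.098×6.6 + 0.01×12) / (1 + 0.14×4.9 + 0.098×19 + 0.01×16) = 4.827/3.708 = 1.302 kJ/s.

1.302 kJ/s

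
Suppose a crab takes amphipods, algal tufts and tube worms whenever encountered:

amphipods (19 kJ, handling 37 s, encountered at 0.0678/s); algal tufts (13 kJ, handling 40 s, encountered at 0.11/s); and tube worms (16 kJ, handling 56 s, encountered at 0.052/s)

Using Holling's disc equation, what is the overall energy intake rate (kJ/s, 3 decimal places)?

R = Σλ_iE_i / (1 + Σλ_ih_i)
Numerator: 0.0678×19 + 0.11×13 + 0.052×16 = 3.55
Denominator: 1 + 0.0678×37 + 0.11×40 + 0.052×56 = 10.82
R = 3.55/10.82 = 0.3281 kJ/s

0.328 kJ/s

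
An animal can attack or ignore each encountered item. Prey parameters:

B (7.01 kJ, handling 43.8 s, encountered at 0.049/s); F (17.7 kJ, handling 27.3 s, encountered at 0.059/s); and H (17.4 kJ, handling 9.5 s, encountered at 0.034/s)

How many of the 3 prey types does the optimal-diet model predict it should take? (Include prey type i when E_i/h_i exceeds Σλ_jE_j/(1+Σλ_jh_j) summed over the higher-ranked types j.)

2

Profitabilities (E/h, kJ/s): H 1.83, F 0.648, B 0.16. Add prey in this order while the next type's profitability exceeds the intake rate on those already taken.
Rate on top 1: 0.4472. F: 0.648 > 0.4472 → include.
Rate on top 2: 0.5576. B: 0.16 < 0.5576 → exclude; stop.
Optimal diet: H, F — 2 of 3 types.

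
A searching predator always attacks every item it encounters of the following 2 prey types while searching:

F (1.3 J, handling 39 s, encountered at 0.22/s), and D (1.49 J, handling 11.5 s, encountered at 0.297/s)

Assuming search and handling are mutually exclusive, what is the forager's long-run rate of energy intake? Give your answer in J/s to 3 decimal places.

R = Σλ_iE_i / (1 + Σλ_ih_i)
Numerator: 0.22×1.3 + 0.297×1.49 = 0.7285
Denominator: 1 + 0.22×39 + 0.297×11.5 = 13
R = 0.7285/13 = 0.05606 J/s

0.056 J/s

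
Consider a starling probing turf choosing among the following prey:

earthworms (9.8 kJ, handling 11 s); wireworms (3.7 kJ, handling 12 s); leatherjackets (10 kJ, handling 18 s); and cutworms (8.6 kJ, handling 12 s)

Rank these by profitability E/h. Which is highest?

Profitability E/h (kJ/s): earthworms = 9.8/11 = 0.891, wireworms = 3.7/12 = 0.308, leatherjackets = 10/18 = 0.556, cutworms = 8.6/12 = 0.717.
Ranked: earthworms > cutworms > leatherjackets > wireworms.

earthworms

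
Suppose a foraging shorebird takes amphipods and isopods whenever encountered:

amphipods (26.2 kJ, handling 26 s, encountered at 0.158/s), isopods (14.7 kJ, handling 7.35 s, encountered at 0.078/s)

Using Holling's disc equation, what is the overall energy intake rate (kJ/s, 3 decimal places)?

0.930 kJ/s

R = Σλ_iE_i / (1 + Σλ_ih_i)
Numerator: 0.158×26.2 + 0.078×14.7 = 5.286
Denominator: 1 + 0.158×26 + 0.078×7.35 = 5.681
R = 5.286/5.681 = 0.9305 kJ/s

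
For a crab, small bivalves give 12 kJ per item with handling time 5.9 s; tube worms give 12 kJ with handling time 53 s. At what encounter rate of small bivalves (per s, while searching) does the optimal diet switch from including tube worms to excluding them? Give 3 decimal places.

At the threshold, the rate on small bivalves alone equals the profitability of tube worms: λ·12/(1 + λ·5.9) = 12/53 = 0.2264.
Rearranging, λ(12 − 0.2264×5.9) = 0.2264, so λ = 0.2264/10.66 = 0.02123 per s.

0.021 per s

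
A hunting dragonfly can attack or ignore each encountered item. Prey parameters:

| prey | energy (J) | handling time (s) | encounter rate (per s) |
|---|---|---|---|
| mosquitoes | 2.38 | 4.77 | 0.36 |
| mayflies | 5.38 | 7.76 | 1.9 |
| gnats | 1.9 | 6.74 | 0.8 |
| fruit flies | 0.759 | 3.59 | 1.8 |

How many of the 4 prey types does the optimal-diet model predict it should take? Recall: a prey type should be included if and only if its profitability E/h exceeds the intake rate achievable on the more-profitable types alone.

Profitabilities (E/h, J/s): mayflies 0.693, mosquitoes 0.499, gnats 0.282, fruit flies 0.211. Add prey in this order while the next type's profitability exceeds the intake rate on those already taken.
Rate on top 1: 0.6493. mosquitoes: 0.499 < 0.6493 → exclude; stop.
Optimal diet: mayflies — 1 of 4 types.

1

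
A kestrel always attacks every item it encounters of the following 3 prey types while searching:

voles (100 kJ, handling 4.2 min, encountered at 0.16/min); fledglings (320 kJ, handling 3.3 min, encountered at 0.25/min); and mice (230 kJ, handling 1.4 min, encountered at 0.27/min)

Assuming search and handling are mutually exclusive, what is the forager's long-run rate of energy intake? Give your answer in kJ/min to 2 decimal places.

Energy encountered per unit search time: 0.16×100 + 0.25×320 + 0.27×230 = 158.1 kJ/min.
Handling time per unit search time: 0.16×4.2 + 0.25×3.3 + 0.27×1.4 = 1.875.
Rate = 158.1/(1 + 1.875) = 54.99 kJ/min.

54.99 kJ/min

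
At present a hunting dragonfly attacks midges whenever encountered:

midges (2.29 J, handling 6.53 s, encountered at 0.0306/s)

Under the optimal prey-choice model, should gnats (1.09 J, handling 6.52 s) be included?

Yes

Current rate: (0.0306×2.29)/(1 + 0.0306×6.53) = 0.0584 J/s.
Profitability of gnats: 1.09/6.52 = 0.1672 J/s.
0.1672 > 0.0584, so adding gnats raises the average — include it.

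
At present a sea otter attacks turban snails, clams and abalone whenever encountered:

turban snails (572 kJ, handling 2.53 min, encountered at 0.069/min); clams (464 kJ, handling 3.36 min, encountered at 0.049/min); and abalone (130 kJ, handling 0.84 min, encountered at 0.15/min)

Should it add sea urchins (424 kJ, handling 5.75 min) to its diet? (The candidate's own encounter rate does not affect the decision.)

Yes

Intake rate on the current diet: R = (0.069×572 + 0.049×464 + 0.15×130) / (1 + 0.069×2.53 + 0.049×3.36 + 0.15×0.84) = 81.7/1.465 = 55.76 kJ/min.
Profitability of sea urchins: 424/5.75 = 73.74 kJ/min.
73.74 > 55.76, so adding sea urchins raises the average — include it.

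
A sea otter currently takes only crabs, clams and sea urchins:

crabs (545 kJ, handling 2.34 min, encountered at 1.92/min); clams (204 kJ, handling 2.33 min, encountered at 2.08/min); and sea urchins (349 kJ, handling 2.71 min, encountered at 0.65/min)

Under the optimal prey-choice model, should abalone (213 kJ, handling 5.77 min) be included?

Intake rate on the current diet: R = (1.92×545 + 2.08×204 + 0.65×349) / (1 + 1.92×2.34 + 2.08×2.33 + 0.65×2.71) = 1698/12.1 = 140.3 kJ/min.
Profitability of abalone: 213/5.77 = 36.92 kJ/min.
36.92 < 140.3, so adding abalone would lower the average — exclude it.

No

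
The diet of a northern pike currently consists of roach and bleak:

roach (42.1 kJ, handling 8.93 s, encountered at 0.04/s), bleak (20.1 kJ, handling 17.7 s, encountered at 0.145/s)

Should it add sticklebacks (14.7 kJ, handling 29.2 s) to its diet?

Current rate: (0.04×42.1 + 0.145×20.1)/(1 + 0.04×8.93 + 0.145×17.7) = 1.172 kJ/s.
Profitability of sticklebacks: 14.7/29.2 = 0.5034 kJ/s.
0.5034 < 1.172, so adding sticklebacks would lower the average — exclude it.

No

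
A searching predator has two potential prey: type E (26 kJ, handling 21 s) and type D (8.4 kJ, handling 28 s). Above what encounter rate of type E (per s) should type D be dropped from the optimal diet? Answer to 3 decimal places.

0.015 per s

Drop type D once their profitability E₂/h₂ falls below the rate achievable on type E alone: E₂/h₂ = λE₁/(1 + λh₁).
Solve for λ: λE₁h₂ = E₂(1 + λh₁) → λ(E₁h₂ − E₂h₁) = E₂ → λ = E₂/(E₁h₂ − E₂h₁).
λ = 8.4/(26×28 − 8.4×21) = 8.4/551.6 = 0.01523 per s.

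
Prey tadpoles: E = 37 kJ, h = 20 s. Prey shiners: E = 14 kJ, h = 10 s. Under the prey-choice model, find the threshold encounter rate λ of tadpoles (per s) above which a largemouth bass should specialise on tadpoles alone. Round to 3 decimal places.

Drop shiners once their profitability E₂/h₂ falls below the rate achievable on tadpoles alone: E₂/h₂ = λE₁/(1 + λh₁).
Solve for λ: λE₁h₂ = E₂(1 + λh₁) → λ(E₁h₂ − E₂h₁) = E₂ → λ = E₂/(E₁h₂ − E₂h₁).
λ = 14/(37×10 − 14×20) = 14/90 = 0.1556 per s.

0.156 per s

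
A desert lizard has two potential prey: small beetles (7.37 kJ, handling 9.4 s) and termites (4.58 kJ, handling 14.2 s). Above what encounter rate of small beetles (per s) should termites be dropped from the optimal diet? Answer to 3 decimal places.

0.074 per s

Drop termites once their profitability E₂/h₂ falls below the rate achievable on small beetles alone: E₂/h₂ = λE₁/(1 + λh₁).
Solve for λ: λE₁h₂ = E₂(1 + λh₁) → λ(E₁h₂ − E₂h₁) = E₂ → λ = E₂/(E₁h₂ − E₂h₁).
λ = 4.58/(7.37×14.2 − 4.58×9.4) = 4.58/61.6 = 0.07435 per s.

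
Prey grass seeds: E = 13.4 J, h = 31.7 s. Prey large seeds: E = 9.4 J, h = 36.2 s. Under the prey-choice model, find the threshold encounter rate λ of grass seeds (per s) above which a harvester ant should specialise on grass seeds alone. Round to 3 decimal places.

Drop large seeds once their profitability E₂/h₂ falls below the rate achievable on grass seeds alone: E₂/h₂ = λE₁/(1 + λh₁).
Solve for λ: λE₁h₂ = E₂(1 + λh₁) → λ(E₁h₂ − E₂h₁) = E₂ → λ = E₂/(E₁h₂ − E₂h₁).
λ = 9.4/(13.4×36.2 − 9.4×31.7) = 9.4/187.1 = 0.05024 per s.

0.050 per s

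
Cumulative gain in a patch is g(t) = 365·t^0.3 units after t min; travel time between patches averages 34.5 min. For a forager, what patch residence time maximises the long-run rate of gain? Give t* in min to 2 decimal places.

14.79 min

Maximise g(t)/(T+t): set derivative to zero → g'(t)(T+t) = g(t).
g'(t) = 0.3·365·t^-0.7. Setting 0.3·365·t^-0.7 = 365·t^0.3/(34.5+t) gives 0.3(34.5+t) = t, so 0.70·t = 0.3×34.5.
t* = 0.3×34.5/0.70 = 14.79 min.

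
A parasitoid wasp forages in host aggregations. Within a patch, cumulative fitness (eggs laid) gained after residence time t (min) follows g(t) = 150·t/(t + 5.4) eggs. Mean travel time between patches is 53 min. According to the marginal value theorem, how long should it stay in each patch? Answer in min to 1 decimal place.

Maximise g(t)/(T+t): set derivative to zero → g'(t)(T+t) = g(t).
g'(t) = 150·5.4/(t + 5.4)². Setting 150·5.4/(t+5.4)² = 150t/[(t+5.4)(53+t)] gives 5.4(53+t) = t(t+5.4), so t² = 5.4×53 = 286.2.
t* = √286.2 = 16.92 min.

16.9 min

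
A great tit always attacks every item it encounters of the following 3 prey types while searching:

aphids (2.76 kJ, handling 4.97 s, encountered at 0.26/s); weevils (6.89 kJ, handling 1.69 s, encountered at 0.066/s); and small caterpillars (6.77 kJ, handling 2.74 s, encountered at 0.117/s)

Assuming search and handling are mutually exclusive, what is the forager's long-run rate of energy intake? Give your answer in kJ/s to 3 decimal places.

0.721 kJ/s

Energy encountered per unit search time: 0.26×2.76 + 0.066×6.89 + 0.117×6.77 = 1.964 kJ/s.
Handling time per unit search time: 0.26×4.97 + 0.066×1.69 + 0.117×2.74 = 1.724.
Rate = 1.964/(1 + 1.724) = 0.7211 kJ/s.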